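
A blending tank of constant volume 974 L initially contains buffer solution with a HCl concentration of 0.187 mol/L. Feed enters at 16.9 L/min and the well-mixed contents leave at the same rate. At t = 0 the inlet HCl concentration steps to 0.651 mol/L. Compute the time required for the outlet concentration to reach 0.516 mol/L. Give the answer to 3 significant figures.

71.2 min

Species balance on the tank: V dC/dt = Q(C_in − C), so τ = V/Q = 57.633 min.
C(t) = C_in + (C₀ − C_in) e^(−t/τ). Set C = 0.516 and solve for t:
e^(−t/τ) = (C − C_in)/(C₀ − C_in) = (0.516 − 0.651)/(0.187 − 0.651) = 0.29095
t = −τ ln(…) = 57.633 × 1.2346 = 71.154 min.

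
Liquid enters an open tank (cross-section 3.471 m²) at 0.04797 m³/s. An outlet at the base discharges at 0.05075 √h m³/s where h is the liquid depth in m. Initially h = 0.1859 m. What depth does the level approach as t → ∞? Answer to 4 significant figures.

Unsteady balance on liquid volume: A dh/dt = Q_in − 0.05075 √h. At steady state dh/dt = 0:
Q_in = 0.05075 √h_ss ⇒ √h_ss = 0.04797/0.05075 = 0.945222.
h_ss = 0.945222² = 0.893444 m. (Since h₀ = 0.1859 m < h_ss, the level will rise toward this value.)

0.8934 m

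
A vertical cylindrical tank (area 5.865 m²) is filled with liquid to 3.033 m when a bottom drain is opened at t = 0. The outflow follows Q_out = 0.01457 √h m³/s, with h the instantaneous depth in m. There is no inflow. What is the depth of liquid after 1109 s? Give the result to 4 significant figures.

With no inflow, A dh/dt = −0.01457 √h.
This is separable: 2 d(√h)/dt = −0.01457/A, so √h = √h₀ − (0.01457/(2A)) t.
√h = √3.033 − 0.01457·1109/(2·5.865) = 1.74155 − 1.37750 = 0.364046.
h = 0.364046² = 0.132530 m.

0.1325 m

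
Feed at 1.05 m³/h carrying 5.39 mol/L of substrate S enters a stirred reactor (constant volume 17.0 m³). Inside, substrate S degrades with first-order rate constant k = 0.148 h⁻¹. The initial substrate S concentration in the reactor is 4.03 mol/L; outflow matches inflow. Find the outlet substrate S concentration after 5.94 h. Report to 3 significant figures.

2.29 mol/L

Accumulation = in − out − consumed: V dC/dt = Q C_in − Q C − k V C.
This is linear with rate a = Q/V + k = 0.20976 h⁻¹.
C_ss = Q C_in/(Q + kV) = 1.5871 mol/L; C(t) = C_ss + (C₀ − C_ss) e^(−a t).
C(5.94) = 1.5871 + (2.4429)·e^(−0.20976·5.94) = 1.5871 + (2.4429)·0.28765 = 2.2898 mol/L.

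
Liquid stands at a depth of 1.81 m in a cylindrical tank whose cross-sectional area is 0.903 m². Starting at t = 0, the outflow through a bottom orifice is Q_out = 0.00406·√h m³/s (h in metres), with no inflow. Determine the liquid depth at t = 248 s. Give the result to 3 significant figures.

Accumulation of liquid (constant cross-section A): A dh/dt = −0.00406 √h.
Separate and integrate: 2(√h − √h₀) = −(0.00406/A) t.
√h = √1.81 − 0.00406·248/(2·0.903) = 1.3454 − 0.55752 = 0.78784.
h = 0.78784² = 0.62070 m.

0.621 m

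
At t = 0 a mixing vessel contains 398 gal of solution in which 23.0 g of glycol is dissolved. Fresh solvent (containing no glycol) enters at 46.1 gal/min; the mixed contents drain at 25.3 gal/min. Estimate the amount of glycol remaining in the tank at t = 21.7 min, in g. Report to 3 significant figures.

9.15 g

Total volume: dV/dt = Q_in − Q_out = 20.800 gal/min, so V(t) = 398 + 20.800 t and V(21.7) = 849.36 gal.
Solute balance: dm/dt = 0 − Q_out C = −Q_out m/V(t).
dm/m = −Q_out dt/(V₀ + 20.800 t); integrating gives ln(m/m₀) = −(Q_out/(Q_in−Q_out)) ln(V/V₀).
m = m₀ (V₀/V)^(Q_out/(Q_in−Q_out)) = 23.0 × (398/849.36)^(1.2163) = 9.1474 g.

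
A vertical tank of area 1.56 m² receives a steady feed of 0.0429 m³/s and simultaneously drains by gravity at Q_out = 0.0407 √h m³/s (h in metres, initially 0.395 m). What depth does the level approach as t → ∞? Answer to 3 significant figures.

1.11 m

Level balance: A dh/dt = 0.0429 − 0.0407 √h. Setting dh/dt = 0:
Q_in = 0.0407 √h_ss ⇒ √h_ss = 0.0429/0.0407 = 1.0541.
h_ss = 1.0541² = 1.1110 m. (Since h₀ = 0.395 m < h_ss, the level will rise toward this value.)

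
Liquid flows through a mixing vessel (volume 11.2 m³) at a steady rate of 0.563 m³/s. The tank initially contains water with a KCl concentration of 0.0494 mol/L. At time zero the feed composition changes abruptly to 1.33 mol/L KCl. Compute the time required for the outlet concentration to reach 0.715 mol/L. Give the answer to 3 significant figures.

14.6 s

Species balance: V dC/dt = Q(C_in − C) ⇒ τ = V/Q = 19.893 s.
C(t) = C_in + (C₀ − C_in) e^(−t/τ). Set C = 0.715 and solve for t:
e^(−t/τ) = (C − C_in)/(C₀ − C_in) = (0.715 − 1.33)/(0.0494 − 1.33) = 0.48024
t = −τ ln(…) = 19.893 × 0.73346 = 14.591 s.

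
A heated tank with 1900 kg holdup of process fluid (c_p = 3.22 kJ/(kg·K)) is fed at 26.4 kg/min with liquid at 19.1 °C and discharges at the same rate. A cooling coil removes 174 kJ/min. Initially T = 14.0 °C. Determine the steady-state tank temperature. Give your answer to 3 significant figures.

M c_p dT/dt = ṁ c_p (T_in − T) − Q̇.
At steady state dT/dt = 0 ⇒ T_ss = T_in − Q̇/(ṁ c_p) = 19.1 − 174/(26.4·3.22) = 17.053 °C.

17.1 °C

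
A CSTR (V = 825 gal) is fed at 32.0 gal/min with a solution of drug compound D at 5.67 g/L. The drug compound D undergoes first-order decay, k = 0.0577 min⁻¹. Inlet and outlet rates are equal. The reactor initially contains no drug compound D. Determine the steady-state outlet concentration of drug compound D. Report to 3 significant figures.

2.28 g/L

V dC/dt = Q(C_in − C) − k V C.
Steady state (dC/dt = 0): C_ss = Q C_in/(Q + kV) = C_in/(1 + kV/Q).
C_ss = 32.0·5.67/(32.0 + 0.0577·825) = 181.44/79.602 = 2.2793 g/L.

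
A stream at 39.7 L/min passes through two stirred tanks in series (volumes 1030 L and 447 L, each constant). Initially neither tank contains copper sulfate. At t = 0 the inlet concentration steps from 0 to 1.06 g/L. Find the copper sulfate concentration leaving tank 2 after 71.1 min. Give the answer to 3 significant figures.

0.941 g/L

Species balance on tank i: dCᵢ/dt = (Cᵢ₋₁ − Cᵢ)/τᵢ with τᵢ = Vᵢ/Q.
τ₁ = 1030/39.7 = 25.945 min; τ₂ = 447/39.7 = 11.259 min.
Solving the cascade with C₁(0)=C₂(0)=0 gives C₂(t) = C_in[1 − (τ₁ e^(−t/τ₁) − τ₂ e^(−t/τ₂))/(τ₁ − τ₂)].
At t = 71.1: e^(−t/τ₁) = 0.064541, e^(−t/τ₂) = 0.0018095.
C₂ = 1.06·[1 − (25.945·0.064541 − 11.259·0.0018095)/(14.685)] = 1.06·0.88736 = 0.94060 g/L.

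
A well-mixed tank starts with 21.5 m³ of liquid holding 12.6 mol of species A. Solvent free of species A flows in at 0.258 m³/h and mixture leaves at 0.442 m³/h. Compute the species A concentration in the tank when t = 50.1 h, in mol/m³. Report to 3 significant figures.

0.267 mol/m³

Let m(t) be the amount of species A. Volume: V(t) = V₀ + (Q_in − Q_out) t = 21.5 − 0.18400 t; V(50.1) = 12.282 m³.
No species A enters, so dm/dt = −Q_out · (m/V).
dm/m = −Q_out dt/(V₀ − 0.18400 t); integrating gives ln(m/m₀) = −(Q_out/(Q_in−Q_out)) ln(V/V₀).
m = m₀ (V₀/V)^(Q_out/(Q_in−Q_out)) = 12.6 × (21.5/12.282)^(-2.4022) = 3.2825 mol.
C = m/V = 3.2825/12.282 = 0.26727 mol/m³.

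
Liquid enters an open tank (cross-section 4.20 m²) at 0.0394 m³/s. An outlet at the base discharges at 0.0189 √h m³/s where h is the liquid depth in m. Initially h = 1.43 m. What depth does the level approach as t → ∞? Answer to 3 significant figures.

4.35 m

Unsteady balance on liquid volume: A dh/dt = Q_in − 0.0189 √h. At steady state dh/dt = 0:
Q_in = 0.0189 √h_ss ⇒ √h_ss = 0.0394/0.0189 = 2.0847.
h_ss = 2.0847² = 4.3458 m. (Since h₀ = 1.43 m < h_ss, the level will rise toward this value.)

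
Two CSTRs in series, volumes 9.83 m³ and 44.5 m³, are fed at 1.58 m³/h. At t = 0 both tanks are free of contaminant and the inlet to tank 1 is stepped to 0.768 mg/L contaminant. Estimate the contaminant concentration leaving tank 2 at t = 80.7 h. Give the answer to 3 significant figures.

Time constants: τᵢ = Vᵢ/Q for each well-mixed tank.
τ₁ = 9.83/1.58 = 6.2215 h; τ₂ = 44.5/1.58 = 28.165 h.
Solving the cascade with C₁(0)=C₂(0)=0 gives C₂(t) = C_in[1 − (τ₁ e^(−t/τ₁) − τ₂ e^(−t/τ₂))/(τ₁ − τ₂)].
At t = 80.7: e^(−t/τ₁) = 2.3266e-06, e^(−t/τ₂) = 0.056966.
C₂ = 0.768·[1 − (6.2215·2.3266e-06 − 28.165·0.056966)/(-21.943)] = 0.768·0.92688 = 0.71185 mg/L.

0.712 mg/L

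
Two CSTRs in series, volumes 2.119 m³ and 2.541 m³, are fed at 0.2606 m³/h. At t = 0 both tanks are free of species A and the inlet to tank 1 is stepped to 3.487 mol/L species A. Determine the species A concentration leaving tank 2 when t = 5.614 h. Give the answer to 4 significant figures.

0.4598 mol/L

Each tank obeys Vᵢ dCᵢ/dt = Q(Cᵢ₋₁ − Cᵢ), so τᵢ = Vᵢ/Q.
τ₁ = 2.119/0.2606 = 8.13124 h; τ₂ = 2.541/0.2606 = 9.75058 h.
Solving the cascade with C₁(0)=C₂(0)=0 gives C₂(t) = C_in[1 − (τ₁ e^(−t/τ₁) − τ₂ e^(−t/τ₂))/(τ₁ − τ₂)].
At t = 5.614: e^(−t/τ₁) = 0.501363, e^(−t/τ₂) = 0.562277.
C₂ = 3.487·[1 − (8.13124·0.501363 − 9.75058·0.562277)/(-1.61934)] = 3.487·0.131857 = 0.459785 mol/L.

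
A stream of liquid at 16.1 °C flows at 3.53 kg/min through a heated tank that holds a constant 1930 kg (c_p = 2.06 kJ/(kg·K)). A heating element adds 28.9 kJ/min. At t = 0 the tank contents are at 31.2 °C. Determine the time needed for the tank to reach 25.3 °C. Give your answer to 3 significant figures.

413 min

M c_p dT/dt = ṁ c_p (T_in − T) + Q̇.
τ = M/ṁ = 546.74 min; T_ss = T_in + Q̇/(ṁ c_p) = 20.074 °C.
T(t) = T_ss + (T₀ − T_ss) e^(−t/τ). Set T = 25.3:
e^(−t/τ) = (25.3 − 20.074)/(31.2 − 20.074) = 0.46970
t = −546.74 · ln(0.46970) = 413.15 min.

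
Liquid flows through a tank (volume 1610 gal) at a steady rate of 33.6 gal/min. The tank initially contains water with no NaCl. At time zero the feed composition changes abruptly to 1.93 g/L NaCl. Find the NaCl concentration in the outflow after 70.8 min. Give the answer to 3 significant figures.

Species balance on the tank: V dC/dt = Q(C_in − C).
Time constant τ = V/Q = 1610/33.6 = 47.917 min.
C approaches C_in exponentially: C(t) = C_in + (C₀ − C_in) e^(−t/τ).
C(70.8) = 1.93 + (0 − 1.93)·e^(−70.8/47.917) = 1.93 + (-1.9300)·0.22819 = 1.4896 g/L.

1.49 g/L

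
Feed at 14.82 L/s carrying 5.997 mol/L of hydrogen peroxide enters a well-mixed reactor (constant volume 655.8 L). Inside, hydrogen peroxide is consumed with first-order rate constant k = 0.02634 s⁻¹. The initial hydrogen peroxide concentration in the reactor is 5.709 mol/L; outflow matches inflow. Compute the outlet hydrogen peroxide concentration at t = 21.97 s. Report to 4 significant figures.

Species balance: V dC/dt = Q C_in − Q C − k V C.
This is linear with rate a = Q/V + k = 0.0489384 s⁻¹.
C_ss = Q C_in/(Q + kV) = 2.76925 mol/L; C(t) = C_ss + (C₀ − C_ss) e^(−a t).
C(21.97) = 2.76925 + (2.93975)·e^(−0.0489384·21.97) = 2.76925 + (2.93975)·0.341238 = 3.77240 mol/L.

3.772 mol/L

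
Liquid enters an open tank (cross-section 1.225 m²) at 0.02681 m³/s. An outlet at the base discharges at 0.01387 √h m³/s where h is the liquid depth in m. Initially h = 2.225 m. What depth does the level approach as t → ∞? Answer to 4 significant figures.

3.736 m

Mass balance (ρ constant): A dh/dt = Q_in − 0.01387 √h. At steady state dh/dt = 0:
Q_in = 0.01387 √h_ss ⇒ √h_ss = 0.02681/0.01387 = 1.93295.
h_ss = 1.93295² = 3.73629 m. (Since h₀ = 2.225 m < h_ss, the level will rise toward this value.)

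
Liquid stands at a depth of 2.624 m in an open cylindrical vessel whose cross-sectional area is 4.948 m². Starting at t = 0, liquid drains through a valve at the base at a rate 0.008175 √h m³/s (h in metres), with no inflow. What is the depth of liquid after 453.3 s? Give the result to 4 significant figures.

A dh/dt = −Q_out = −0.008175 √h.
Separate and integrate: 2(√h − √h₀) = −(0.008175/A) t.
√h = √2.624 − 0.008175·453.3/(2·4.948) = 1.61988 − 0.374467 = 1.24541.
h = 1.24541² = 1.55104 m.

1.551 m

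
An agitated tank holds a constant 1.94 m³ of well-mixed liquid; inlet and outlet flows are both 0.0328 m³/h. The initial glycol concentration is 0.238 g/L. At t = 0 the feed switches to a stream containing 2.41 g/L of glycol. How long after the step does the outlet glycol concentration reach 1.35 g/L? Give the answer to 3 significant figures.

42.4 h

Species balance on the tank: V dC/dt = Q(C_in − C), so τ = V/Q = 59.146 h.
C(t) = C_in + (C₀ − C_in) e^(−t/τ). Set C = 1.35 and solve for t:
e^(−t/τ) = (C − C_in)/(C₀ − C_in) = (1.35 − 2.41)/(0.238 − 2.41) = 0.48803
t = −τ ln(…) = 59.146 × 0.71738 = 42.430 h.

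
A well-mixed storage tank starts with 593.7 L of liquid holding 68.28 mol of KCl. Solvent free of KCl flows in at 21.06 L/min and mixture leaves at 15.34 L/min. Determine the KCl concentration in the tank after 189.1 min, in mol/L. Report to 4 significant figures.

Let m(t) be the amount of KCl. Volume: V(t) = V₀ + (Q_in − Q_out) t = 593.7 + 5.72000 t; V(189.1) = 1675.35 L.
No KCl enters, so dm/dt = −Q_out · (m/V).
dm/m = −Q_out dt/(V₀ + 5.72000 t); integrating gives ln(m/m₀) = −(Q_out/(Q_in−Q_out)) ln(V/V₀).
m = m₀ (V₀/V)^(Q_out/(Q_in−Q_out)) = 68.28 × (593.7/1675.35)^(2.68182) = 4.22698 mol.
C = m/V = 4.22698/1675.35 = 0.00252304 mol/L.

0.002523 mol/L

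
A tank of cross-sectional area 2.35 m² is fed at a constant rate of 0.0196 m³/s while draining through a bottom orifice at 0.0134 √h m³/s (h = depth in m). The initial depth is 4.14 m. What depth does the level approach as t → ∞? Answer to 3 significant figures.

2.14 m

Mass balance (ρ constant): A dh/dt = Q_in − 0.0134 √h. At steady state dh/dt = 0:
Q_in = 0.0134 √h_ss ⇒ √h_ss = 0.0196/0.0134 = 1.4627.
h_ss = 1.4627² = 2.1395 m. (Since h₀ = 4.14 m > h_ss, the level will fall toward this value.)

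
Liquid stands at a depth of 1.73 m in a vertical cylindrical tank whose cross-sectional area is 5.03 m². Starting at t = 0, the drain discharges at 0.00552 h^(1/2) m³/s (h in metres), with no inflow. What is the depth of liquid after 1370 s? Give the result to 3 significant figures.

A dh/dt = −Q_out = −0.00552 √h.
Separate and integrate: 2(√h − √h₀) = −(0.00552/A) t.
√h = √1.73 − 0.00552·1370/(2·5.03) = 1.3153 − 0.75173 = 0.56357.
h = 0.56357² = 0.31761 m.

0.318 m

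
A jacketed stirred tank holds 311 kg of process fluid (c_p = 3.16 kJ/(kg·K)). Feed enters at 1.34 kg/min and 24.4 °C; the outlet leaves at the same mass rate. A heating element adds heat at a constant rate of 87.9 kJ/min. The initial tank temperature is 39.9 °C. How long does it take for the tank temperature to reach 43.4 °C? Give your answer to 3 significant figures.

254 min

Heat balance on the well-mixed liquid: M c_p dT/dt = ṁ c_p (T_in − T) + 87.9.
τ = M/ṁ = 232.09 min; T_ss = T_in + Q̇/(ṁ c_p) = 45.159 °C.
T(t) = T_ss + (T₀ − T_ss) e^(−t/τ). Set T = 43.4:
e^(−t/τ) = (43.4 − 45.159)/(39.9 − 45.159) = 0.33442
t = −232.09 · ln(0.33442) = 254.22 min.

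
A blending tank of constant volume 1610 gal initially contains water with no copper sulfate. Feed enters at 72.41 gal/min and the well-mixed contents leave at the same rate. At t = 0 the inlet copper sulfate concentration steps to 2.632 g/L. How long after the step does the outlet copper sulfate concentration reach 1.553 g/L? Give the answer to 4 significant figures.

19.83 min

Species balance: V dC/dt = Q(C_in − C) ⇒ τ = V/Q = 22.2345 min.
C(t) = C_in + (C₀ − C_in) e^(−t/τ). Set C = 1.553 and solve for t:
e^(−t/τ) = (C − C_in)/(C₀ − C_in) = (1.553 − 2.632)/(0 − 2.632) = 0.409954
t = −τ ln(…) = 22.2345 × 0.891709 = 19.8267 min.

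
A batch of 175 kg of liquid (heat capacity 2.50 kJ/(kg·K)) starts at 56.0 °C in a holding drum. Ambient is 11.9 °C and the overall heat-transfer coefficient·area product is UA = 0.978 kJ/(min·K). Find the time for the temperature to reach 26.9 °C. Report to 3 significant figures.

Lumped-capacitance energy balance: M c_p dT/dt = UA(T_amb − T).
τ = M c_p/UA = 447.34 min; T_ss = T_amb = 11.900 °C.
T(t) = T_ss + (T₀ − T_ss)e^(−t/τ); set T = 26.9:
t = −τ ln[(T − T_ss)/(T₀ − T_ss)] = −447.34 · ln(0.34014) = 482.42 min.

482 min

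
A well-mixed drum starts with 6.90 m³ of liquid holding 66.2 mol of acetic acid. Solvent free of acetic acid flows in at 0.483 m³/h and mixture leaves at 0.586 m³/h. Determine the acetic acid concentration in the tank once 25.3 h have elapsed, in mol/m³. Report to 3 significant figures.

Let m(t) be the amount of acetic acid. Volume: V(t) = V₀ + (Q_in − Q_out) t = 6.90 − 0.10300 t; V(25.3) = 4.2941 m³.
Species balance (pure solvent in): dm/dt = −Q_out · m/V(t).
Separate: dm/m = −Q_out dt/V(t) ⇒ ln(m/m₀) = −(Q_out/(Q_in−Q_out)) ln(V/V₀).
m = m₀ (V₀/V)^(Q_out/(Q_in−Q_out)) = 66.2 × (6.90/4.2941)^(-5.6893) = 4.4565 mol.
C = m/V = 4.4565/4.2941 = 1.0378 mol/m³.

1.04 mol/m³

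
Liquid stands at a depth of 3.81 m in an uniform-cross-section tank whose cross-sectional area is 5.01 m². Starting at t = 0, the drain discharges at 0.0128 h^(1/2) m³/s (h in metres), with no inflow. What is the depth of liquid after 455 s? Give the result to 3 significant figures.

A dh/dt = −Q_out = −0.0128 √h.
This is separable: 2 d(√h)/dt = −0.0128/A, so √h = √h₀ − (0.0128/(2A)) t.
√h = √3.81 − 0.0128·455/(2·5.01) = 1.9519 − 0.58124 = 1.3707.
h = 1.3707² = 1.8788 m.

1.88 m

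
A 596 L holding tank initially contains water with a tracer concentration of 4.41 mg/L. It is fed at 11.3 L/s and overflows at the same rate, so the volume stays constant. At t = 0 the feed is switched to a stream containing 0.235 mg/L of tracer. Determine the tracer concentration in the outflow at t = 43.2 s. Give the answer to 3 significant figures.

2.08 mg/L

Unsteady species balance (constant V, well mixed): V dC/dt = Q(C_in − C).
So dC/dt = (C_in − C)/τ with τ = V/Q = 596/11.3 = 52.743 s.
C approaches C_in exponentially: C(t) = C_in + (C₀ − C_in) e^(−t/τ).
C(43.2) = 0.235 + (4.41 − 0.235)·e^(−43.2/52.743) = 0.235 + (4.1750)·0.44085 = 2.0755 mg/L.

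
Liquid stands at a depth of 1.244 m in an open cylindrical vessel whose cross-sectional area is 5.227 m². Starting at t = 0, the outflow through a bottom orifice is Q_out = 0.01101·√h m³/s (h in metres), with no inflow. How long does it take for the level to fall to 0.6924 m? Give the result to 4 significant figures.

268.9 s

A dh/dt = −Q_out = −0.01101 √h.
This is separable: 2 d(√h)/dt = −0.01101/A, so √h = √h₀ − (0.01101/(2A)) t.
t = 2A(√h₀ − √h)/0.01101 = 2·5.227·(√1.244 − √0.6924)/0.01101
  = 10.4540 × (1.11535 − 0.832106) / 0.01101 = 268.938 s.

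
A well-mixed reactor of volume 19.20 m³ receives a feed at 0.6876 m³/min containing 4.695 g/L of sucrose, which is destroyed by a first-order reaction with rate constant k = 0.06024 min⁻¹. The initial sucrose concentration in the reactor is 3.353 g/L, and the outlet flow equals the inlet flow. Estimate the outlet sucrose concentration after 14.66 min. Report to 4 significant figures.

2.142 g/L

Accumulation = in − out − consumed: V dC/dt = Q C_in − Q C − k V C.
This is linear with rate a = Q/V + k = 0.0960525 min⁻¹.
C_ss = Q C_in/(Q + kV) = 1.75050 g/L; C(t) = C_ss + (C₀ − C_ss) e^(−a t).
C(14.66) = 1.75050 + (1.60250)·e^(−0.0960525·14.66) = 1.75050 + (1.60250)·0.244600 = 2.14247 g/L.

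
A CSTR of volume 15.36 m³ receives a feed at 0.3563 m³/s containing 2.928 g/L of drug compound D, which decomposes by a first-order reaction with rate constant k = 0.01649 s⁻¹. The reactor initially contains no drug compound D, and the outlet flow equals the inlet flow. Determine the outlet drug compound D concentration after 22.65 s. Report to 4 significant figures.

1.015 g/L

Accumulation = in − out − consumed: V dC/dt = Q C_in − Q C − k V C.
dC/dt = (Q/V) C_in − (Q/V + k) C; effective rate a = Q/V + k = 0.0231966 + 0.01649 = 0.0396866 s⁻¹.
C_ss = Q C_in/(Q + kV) = 1.71140 g/L; C(t) = C_ss + (C₀ − C_ss) e^(−a t).
C(22.65) = 1.71140 + (-1.71140)·e^(−0.0396866·22.65) = 1.71140 + (-1.71140)·0.407016 = 1.01483 g/L.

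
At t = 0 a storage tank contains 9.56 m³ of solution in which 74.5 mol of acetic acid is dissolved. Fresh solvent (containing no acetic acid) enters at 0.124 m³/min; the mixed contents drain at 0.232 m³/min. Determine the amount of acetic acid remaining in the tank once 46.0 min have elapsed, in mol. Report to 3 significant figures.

15.4 mol

Let m(t) be the amount of acetic acid. Volume: V(t) = V₀ + (Q_in − Q_out) t = 9.56 − 0.10800 t; V(46.0) = 4.5920 m³.
No acetic acid enters, so dm/dt = −Q_out · (m/V).
Separate: dm/m = −Q_out dt/V(t) ⇒ ln(m/m₀) = −(Q_out/(Q_in−Q_out)) ln(V/V₀).
m = m₀ (V₀/V)^(Q_out/(Q_in−Q_out)) = 74.5 × (9.56/4.5920)^(-2.1481) = 15.419 mol.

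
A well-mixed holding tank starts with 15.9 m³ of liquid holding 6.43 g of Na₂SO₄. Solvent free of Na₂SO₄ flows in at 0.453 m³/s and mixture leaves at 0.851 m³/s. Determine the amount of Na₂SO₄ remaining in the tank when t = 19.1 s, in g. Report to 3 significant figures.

1.60 g

Total volume: dV/dt = Q_in − Q_out = -0.39800 m³/s, so V(t) = 15.9 − 0.39800 t and V(19.1) = 8.2982 m³.
No Na₂SO₄ enters, so dm/dt = −Q_out · (m/V).
dm/m = −Q_out dt/(V₀ − 0.39800 t); integrating gives ln(m/m₀) = −(Q_out/(Q_in−Q_out)) ln(V/V₀).
m = m₀ (V₀/V)^(Q_out/(Q_in−Q_out)) = 6.43 × (15.9/8.2982)^(-2.1382) = 1.6009 g.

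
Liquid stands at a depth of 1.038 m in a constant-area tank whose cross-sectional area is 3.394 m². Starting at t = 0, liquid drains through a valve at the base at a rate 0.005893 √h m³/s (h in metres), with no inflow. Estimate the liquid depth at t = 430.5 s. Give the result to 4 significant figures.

0.4161 m

With no inflow, A dh/dt = −0.005893 √h.
Separate and integrate: 2(√h − √h₀) = −(0.005893/A) t.
√h = √1.038 − 0.005893·430.5/(2·3.394) = 1.01882 − 0.373738 = 0.645084.
h = 0.645084² = 0.416134 m.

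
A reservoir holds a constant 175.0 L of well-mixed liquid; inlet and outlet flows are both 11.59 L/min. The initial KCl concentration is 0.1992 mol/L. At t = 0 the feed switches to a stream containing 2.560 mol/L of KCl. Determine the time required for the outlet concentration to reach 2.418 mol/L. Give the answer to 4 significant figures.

Mass balance on the solute (V constant): V dC/dt = Q(C_in − C), so τ = V/Q = 15.0992 min.
C(t) = C_in + (C₀ − C_in) e^(−t/τ). Set C = 2.418 and solve for t:
e^(−t/τ) = (C − C_in)/(C₀ − C_in) = (2.418 − 2.560)/(0.1992 − 2.560) = 0.0601491
t = −τ ln(…) = 15.0992 × 2.81093 = 42.4428 min.

42.44 min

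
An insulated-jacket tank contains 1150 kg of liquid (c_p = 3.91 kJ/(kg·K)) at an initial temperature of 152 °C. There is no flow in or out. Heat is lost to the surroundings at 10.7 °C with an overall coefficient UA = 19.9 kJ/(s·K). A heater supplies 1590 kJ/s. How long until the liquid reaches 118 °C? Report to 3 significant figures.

Energy balance: M c_p dT/dt = −UA(T − T_amb) + Q̇.
τ = M c_p/UA = 225.95 s; T_ss = T_amb + Q̇/UA = 10.7 + 1590/19.9 = 90.599 °C.
T(t) = T_ss + (T₀ − T_ss)e^(−t/τ); set T = 118:
t = −τ ln[(T − T_ss)/(T₀ − T_ss)] = −225.95 · ln(0.44626) = 182.31 s.

182 s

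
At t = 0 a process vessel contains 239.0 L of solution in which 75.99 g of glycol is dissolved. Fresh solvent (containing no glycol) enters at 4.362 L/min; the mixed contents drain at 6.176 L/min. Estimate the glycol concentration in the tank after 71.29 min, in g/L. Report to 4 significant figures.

Total volume: dV/dt = Q_in − Q_out = -1.81400 L/min, so V(t) = 239.0 − 1.81400 t and V(71.29) = 109.680 L.
No glycol enters, so dm/dt = −Q_out · (m/V).
Separate: dm/m = −Q_out dt/V(t) ⇒ ln(m/m₀) = −(Q_out/(Q_in−Q_out)) ln(V/V₀).
m = m₀ (V₀/V)^(Q_out/(Q_in−Q_out)) = 75.99 × (239.0/109.680)^(-3.40463) = 5.35883 g.
C = m/V = 5.35883/109.680 = 0.0488588 g/L.

0.04886 g/L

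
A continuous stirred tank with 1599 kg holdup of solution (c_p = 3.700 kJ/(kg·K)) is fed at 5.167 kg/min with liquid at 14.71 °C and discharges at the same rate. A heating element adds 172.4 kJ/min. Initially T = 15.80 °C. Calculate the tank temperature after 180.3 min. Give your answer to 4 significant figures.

19.30 °C

M c_p dT/dt = ṁ c_p (T_in − T) + Q̇.
τ = M/ṁ = 309.464 min; T_ss = T_in + Q̇/(ṁ c_p) = 14.71 + 172.4/(5.167·3.700) = 23.7277 °C.
This is linear first-order; T(t) = T_ss + (T₀ − T_ss) e^(−t/τ).
T(180.3) = 23.7277 + (-7.92773)·e^(−180.3/309.464) = 23.7277 + (-7.92773)·0.558433 = 19.3006 °C.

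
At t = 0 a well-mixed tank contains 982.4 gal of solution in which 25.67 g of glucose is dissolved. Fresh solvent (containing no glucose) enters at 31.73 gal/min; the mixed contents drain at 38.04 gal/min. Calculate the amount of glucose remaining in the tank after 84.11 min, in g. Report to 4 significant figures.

0.2371 g

Total volume: dV/dt = Q_in − Q_out = -6.31000 gal/min, so V(t) = 982.4 − 6.31000 t and V(84.11) = 451.666 gal.
No glucose enters, so dm/dt = −Q_out · (m/V).
dm/m = −Q_out dt/(V₀ − 6.31000 t); integrating gives ln(m/m₀) = −(Q_out/(Q_in−Q_out)) ln(V/V₀).
m = m₀ (V₀/V)^(Q_out/(Q_in−Q_out)) = 25.67 × (982.4/451.666)^(-6.02853) = 0.237123 g.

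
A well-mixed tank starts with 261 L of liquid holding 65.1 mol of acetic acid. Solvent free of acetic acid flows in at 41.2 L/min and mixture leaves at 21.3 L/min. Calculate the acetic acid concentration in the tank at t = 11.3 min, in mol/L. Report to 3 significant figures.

Let m(t) be the amount of acetic acid. Volume: V(t) = V₀ + (Q_in − Q_out) t = 261 + 19.900 t; V(11.3) = 485.87 L.
No acetic acid enters, so dm/dt = −Q_out · (m/V).
dm/m = −Q_out dt/(V₀ + 19.900 t); integrating gives ln(m/m₀) = −(Q_out/(Q_in−Q_out)) ln(V/V₀).
m = m₀ (V₀/V)^(Q_out/(Q_in−Q_out)) = 65.1 × (261/485.87)^(1.0704) = 33.475 mol.
C = m/V = 33.475/485.87 = 0.068896 mol/L.

0.0689 mol/L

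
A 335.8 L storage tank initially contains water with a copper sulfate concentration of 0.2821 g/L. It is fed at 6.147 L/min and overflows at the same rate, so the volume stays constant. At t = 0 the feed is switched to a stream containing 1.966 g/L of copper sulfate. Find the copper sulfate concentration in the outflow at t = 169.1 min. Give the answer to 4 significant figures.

1.890 g/L

Mass balance on the solute (V constant): V dC/dt = Q(C_in − C).
Rewrite as dC/dt + C/τ = C_in/τ, τ = V/Q = 54.6283 min.
This is linear first-order; C(t) = C_in + (C₀ − C_in) e^(−t/τ).
C(169.1) = 1.966 + (0.2821 − 1.966)·e^(−169.1/54.6283) = 1.966 + (-1.68390)·0.0452539 = 1.88980 g/L.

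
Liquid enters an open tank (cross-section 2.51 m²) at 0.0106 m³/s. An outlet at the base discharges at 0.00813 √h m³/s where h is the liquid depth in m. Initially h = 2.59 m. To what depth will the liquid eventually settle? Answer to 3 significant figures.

1.70 m

Volume balance on the tank: A dh/dt = Q_in − 0.00813 √h. At steady state dh/dt = 0:
Q_in = 0.00813 √h_ss ⇒ √h_ss = 0.0106/0.00813 = 1.3038.
h_ss = 1.3038² = 1.6999 m. (Since h₀ = 2.59 m > h_ss, the level will fall toward this value.)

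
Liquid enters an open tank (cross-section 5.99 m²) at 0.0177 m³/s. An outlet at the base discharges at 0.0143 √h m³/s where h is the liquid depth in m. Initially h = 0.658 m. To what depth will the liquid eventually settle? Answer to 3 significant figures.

1.53 m

Mass balance (ρ constant): A dh/dt = Q_in − 0.0143 √h. At steady state dh/dt = 0:
Q_in = 0.0143 √h_ss ⇒ √h_ss = 0.0177/0.0143 = 1.2378.
h_ss = 1.2378² = 1.5321 m. (Since h₀ = 0.658 m < h_ss, the level will rise toward this value.)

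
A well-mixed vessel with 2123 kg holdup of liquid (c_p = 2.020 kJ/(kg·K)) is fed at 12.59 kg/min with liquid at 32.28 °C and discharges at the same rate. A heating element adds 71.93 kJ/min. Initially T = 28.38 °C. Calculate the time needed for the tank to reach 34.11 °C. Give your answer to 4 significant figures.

321.7 min

Heat balance on the well-mixed liquid: M c_p dT/dt = ṁ c_p (T_in − T) + 71.93.
τ = M/ṁ = 168.626 min; T_ss = T_in + Q̇/(ṁ c_p) = 35.1083 °C.
T(t) = T_ss + (T₀ − T_ss) e^(−t/τ). Set T = 34.11:
e^(−t/τ) = (34.11 − 35.1083)/(28.38 − 35.1083) = 0.148379
t = −168.626 · ln(0.148379) = 321.735 min.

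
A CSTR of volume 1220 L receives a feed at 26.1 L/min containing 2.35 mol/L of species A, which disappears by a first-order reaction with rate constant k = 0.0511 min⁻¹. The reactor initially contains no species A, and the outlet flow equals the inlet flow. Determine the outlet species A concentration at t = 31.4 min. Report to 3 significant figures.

0.622 mol/L

V dC/dt = Q(C_in − C) − k V C.
This is linear with rate a = Q/V + k = 0.072493 min⁻¹.
C_ss = Q C_in/(Q + kV) = 0.69351 mol/L; C(t) = C_ss + (C₀ − C_ss) e^(−a t).
C(31.4) = 0.69351 + (-0.69351)·e^(−0.072493·31.4) = 0.69351 + (-0.69351)·0.10266 = 0.62231 mol/L.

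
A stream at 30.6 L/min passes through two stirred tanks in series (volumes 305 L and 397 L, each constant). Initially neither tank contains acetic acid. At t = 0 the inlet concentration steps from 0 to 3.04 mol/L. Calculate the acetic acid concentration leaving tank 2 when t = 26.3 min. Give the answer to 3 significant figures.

2.03 mol/L

Time constants: τᵢ = Vᵢ/Q for each well-mixed tank.
τ₁ = 305/30.6 = 9.9673 min; τ₂ = 397/30.6 = 12.974 min.
Solving the cascade with C₁(0)=C₂(0)=0 gives C₂(t) = C_in[1 − (τ₁ e^(−t/τ₁) − τ₂ e^(−t/τ₂))/(τ₁ − τ₂)].
At t = 26.3: e^(−t/τ₁) = 0.071460, e^(−t/τ₂) = 0.13171.
C₂ = 3.04·[1 − (9.9673·0.071460 − 12.974·0.13171)/(-3.0065)] = 3.04·0.66855 = 2.0324 mol/L.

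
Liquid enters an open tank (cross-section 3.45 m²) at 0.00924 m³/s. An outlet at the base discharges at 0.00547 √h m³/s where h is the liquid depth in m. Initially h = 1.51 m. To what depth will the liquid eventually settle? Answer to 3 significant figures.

2.85 m

Mass balance (ρ constant): A dh/dt = Q_in − 0.00547 √h. At steady state dh/dt = 0:
Q_in = 0.00547 √h_ss ⇒ √h_ss = 0.00924/0.00547 = 1.6892.
h_ss = 1.6892² = 2.8534 m. (Since h₀ = 1.51 m < h_ss, the level will rise toward this value.)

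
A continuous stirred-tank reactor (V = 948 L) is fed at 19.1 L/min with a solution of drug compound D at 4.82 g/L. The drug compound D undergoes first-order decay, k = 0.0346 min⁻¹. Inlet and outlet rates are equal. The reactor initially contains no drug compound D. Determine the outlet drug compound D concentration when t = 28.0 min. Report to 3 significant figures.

Accumulation = in − out − consumed: V dC/dt = Q C_in − Q C − k V C.
This is linear with rate a = Q/V + k = 0.054748 min⁻¹.
C_ss = Q C_in/(Q + kV) = 1.7738 g/L; C(t) = C_ss + (C₀ − C_ss) e^(−a t).
C(28.0) = 1.7738 + (-1.7738)·e^(−0.054748·28.0) = 1.7738 + (-1.7738)·0.21590 = 1.3908 g/L.

1.39 g/L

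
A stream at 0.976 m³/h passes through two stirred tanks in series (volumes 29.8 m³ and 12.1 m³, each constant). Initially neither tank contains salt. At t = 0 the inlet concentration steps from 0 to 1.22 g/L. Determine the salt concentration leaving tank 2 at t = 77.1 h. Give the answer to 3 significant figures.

1.06 g/L

Each tank obeys Vᵢ dCᵢ/dt = Q(Cᵢ₋₁ − Cᵢ), so τᵢ = Vᵢ/Q.
τ₁ = 29.8/0.976 = 30.533 h; τ₂ = 12.1/0.976 = 12.398 h.
Solving the cascade with C₁(0)=C₂(0)=0 gives C₂(t) = C_in[1 − (τ₁ e^(−t/τ₁) − τ₂ e^(−t/τ₂))/(τ₁ − τ₂)].
At t = 77.1: e^(−t/τ₁) = 0.080046, e^(−t/τ₂) = 0.0019913.
C₂ = 1.22·[1 − (30.533·0.080046 − 12.398·0.0019913)/(18.135)] = 1.22·0.86659 = 1.0572 g/L.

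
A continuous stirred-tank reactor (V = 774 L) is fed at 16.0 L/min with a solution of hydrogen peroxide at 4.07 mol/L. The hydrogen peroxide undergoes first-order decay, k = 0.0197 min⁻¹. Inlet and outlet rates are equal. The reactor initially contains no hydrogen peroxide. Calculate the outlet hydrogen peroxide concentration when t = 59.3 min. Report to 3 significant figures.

1.89 mol/L

Accumulation = in − out − consumed: V dC/dt = Q C_in − Q C − k V C.
dC/dt = (Q/V) C_in − (Q/V + k) C; effective rate a = Q/V + k = 0.020672 + 0.0197 = 0.040372 min⁻¹.
C_ss = Q C_in/(Q + kV) = 2.0840 mol/L; C(t) = C_ss + (C₀ − C_ss) e^(−a t).
C(59.3) = 2.0840 + (-2.0840)·e^(−0.040372·59.3) = 2.0840 + (-2.0840)·0.091259 = 1.8938 mol/L.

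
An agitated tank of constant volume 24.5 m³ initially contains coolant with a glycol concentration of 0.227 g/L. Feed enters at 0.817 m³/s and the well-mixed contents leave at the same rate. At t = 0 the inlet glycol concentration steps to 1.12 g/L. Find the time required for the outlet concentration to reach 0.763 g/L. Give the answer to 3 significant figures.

Mass balance on the solute (V constant): V dC/dt = Q(C_in − C), so τ = V/Q = 29.988 s.
C(t) = C_in + (C₀ − C_in) e^(−t/τ). Set C = 0.763 and solve for t:
e^(−t/τ) = (C − C_in)/(C₀ − C_in) = (0.763 − 1.12)/(0.227 − 1.12) = 0.39978
t = −τ ln(…) = 29.988 × 0.91685 = 27.494 s.

27.5 s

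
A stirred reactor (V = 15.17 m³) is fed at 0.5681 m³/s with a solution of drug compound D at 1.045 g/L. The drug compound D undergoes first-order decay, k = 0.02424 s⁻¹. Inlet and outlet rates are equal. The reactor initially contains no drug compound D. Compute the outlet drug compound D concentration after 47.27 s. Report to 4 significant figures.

Accumulation = in − out − consumed: V dC/dt = Q C_in − Q C − k V C.
dC/dt = (Q/V) C_in − (Q/V + k) C; effective rate a = Q/V + k = 0.0374489 + 0.02424 = 0.0616889 s⁻¹.
C_ss = Q C_in/(Q + kV) = 0.634378 g/L; C(t) = C_ss + (C₀ − C_ss) e^(−a t).
C(47.27) = 0.634378 + (-0.634378)·e^(−0.0616889·47.27) = 0.634378 + (-0.634378)·0.0541480 = 0.600028 g/L.

0.6000 g/L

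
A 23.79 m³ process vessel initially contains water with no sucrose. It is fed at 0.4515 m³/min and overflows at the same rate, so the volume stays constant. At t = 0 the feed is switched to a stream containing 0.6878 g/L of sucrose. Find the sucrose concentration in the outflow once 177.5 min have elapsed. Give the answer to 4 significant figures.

0.6641 g/L

Transient balance on the dissolved component: V dC/dt = Q(C_in − C).
So dC/dt = (C_in − C)/τ with τ = V/Q = 23.79/0.4515 = 52.6910 min.
C approaches C_in exponentially: C(t) = C_in + (C₀ − C_in) e^(−t/τ).
C(177.5) = 0.6878 + (0 − 0.6878)·e^(−177.5/52.6910) = 0.6878 + (-0.687800)·0.0344346 = 0.664116 g/L.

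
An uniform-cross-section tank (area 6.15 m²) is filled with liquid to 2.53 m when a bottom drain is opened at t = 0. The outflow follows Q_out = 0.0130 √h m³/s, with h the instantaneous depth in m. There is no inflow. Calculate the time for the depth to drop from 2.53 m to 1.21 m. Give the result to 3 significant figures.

464 s

With no inflow, A dh/dt = −0.0130 √h.
This is separable: 2 d(√h)/dt = −0.0130/A, so √h = √h₀ − (0.0130/(2A)) t.
t = 2A(√h₀ − √h)/0.0130 = 2·6.15·(√2.53 − √1.21)/0.0130
  = 12.300 × (1.5906 − 1.1000) / 0.0130 = 464.18 s.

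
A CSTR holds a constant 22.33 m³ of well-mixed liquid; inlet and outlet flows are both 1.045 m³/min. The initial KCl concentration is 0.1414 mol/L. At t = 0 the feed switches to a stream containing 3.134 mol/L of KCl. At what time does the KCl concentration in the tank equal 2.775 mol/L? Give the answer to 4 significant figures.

Unsteady species balance (constant V, well mixed): V dC/dt = Q(C_in − C), so τ = V/Q = 21.3684 min.
C(t) = C_in + (C₀ − C_in) e^(−t/τ). Set C = 2.775 and solve for t:
e^(−t/τ) = (C − C_in)/(C₀ − C_in) = (2.775 − 3.134)/(0.1414 − 3.134) = 0.119963
t = −τ ln(…) = 21.3684 × 2.12058 = 45.3133 min.

45.31 min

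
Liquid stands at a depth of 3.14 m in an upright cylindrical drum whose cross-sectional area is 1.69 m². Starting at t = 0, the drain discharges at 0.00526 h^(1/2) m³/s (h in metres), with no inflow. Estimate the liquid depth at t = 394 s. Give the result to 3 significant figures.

1.34 m

Mass balance (ρ constant): A dh/dt = −0.00526 √h.
Separate and integrate: 2(√h − √h₀) = −(0.00526/A) t.
√h = √3.14 − 0.00526·394/(2·1.69) = 1.7720 − 0.61315 = 1.1589.
h = 1.1589² = 1.3429 m.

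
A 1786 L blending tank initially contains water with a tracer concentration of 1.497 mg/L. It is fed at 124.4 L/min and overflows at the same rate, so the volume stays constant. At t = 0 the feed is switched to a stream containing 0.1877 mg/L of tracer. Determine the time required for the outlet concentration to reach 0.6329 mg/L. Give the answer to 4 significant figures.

15.49 min

Species balance on the tank: V dC/dt = Q(C_in − C), so τ = V/Q = 14.3569 min.
C(t) = C_in + (C₀ − C_in) e^(−t/τ). Set C = 0.6329 and solve for t:
e^(−t/τ) = (C − C_in)/(C₀ − C_in) = (0.6329 − 0.1877)/(1.497 − 0.1877) = 0.340029
t = −τ ln(…) = 14.3569 × 1.07872 = 15.4872 min.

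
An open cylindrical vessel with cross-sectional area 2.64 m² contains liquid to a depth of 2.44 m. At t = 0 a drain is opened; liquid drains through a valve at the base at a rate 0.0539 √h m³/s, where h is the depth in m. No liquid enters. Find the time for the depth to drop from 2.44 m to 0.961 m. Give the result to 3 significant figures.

A dh/dt = −Q_out = −0.0539 √h.
This is separable: 2 d(√h)/dt = −0.0539/A, so √h = √h₀ − (0.0539/(2A)) t.
t = 2A(√h₀ − √h)/0.0539 = 2·2.64·(√2.44 − √0.961)/0.0539
  = 5.2800 × (1.5620 − 0.98031) / 0.0539 = 56.987 s.

57.0 s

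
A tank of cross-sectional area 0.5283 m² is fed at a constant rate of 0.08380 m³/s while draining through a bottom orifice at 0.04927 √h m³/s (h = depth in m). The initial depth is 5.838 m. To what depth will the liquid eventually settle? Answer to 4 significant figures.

2.893 m

Accumulation of liquid (constant cross-section A): A dh/dt = Q_in − 0.04927 √h. At steady state dh/dt = 0:
Q_in = 0.04927 √h_ss ⇒ √h_ss = 0.08380/0.04927 = 1.70083.
h_ss = 1.70083² = 2.89283 m. (Since h₀ = 5.838 m > h_ss, the level will fall toward this value.)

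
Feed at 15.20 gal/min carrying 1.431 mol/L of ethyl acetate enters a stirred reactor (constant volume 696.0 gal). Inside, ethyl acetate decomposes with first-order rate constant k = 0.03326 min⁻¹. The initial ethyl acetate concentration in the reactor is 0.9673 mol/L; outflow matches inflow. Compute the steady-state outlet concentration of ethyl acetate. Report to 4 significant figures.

0.5672 mol/L

V dC/dt = Q(C_in − C) − k V C.
At steady state: 0 = Q C_in − (Q + kV) C_ss, so C_ss = Q C_in/(Q + kV).
C_ss = 15.20·1.431/(15.20 + 0.03326·696.0) = 21.7512/38.3490 = 0.567191 mol/L.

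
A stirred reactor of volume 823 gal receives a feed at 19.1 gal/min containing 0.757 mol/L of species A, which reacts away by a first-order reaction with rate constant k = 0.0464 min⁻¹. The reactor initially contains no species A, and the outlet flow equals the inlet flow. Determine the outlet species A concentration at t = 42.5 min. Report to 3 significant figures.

0.239 mol/L

Accumulation = in − out − consumed: V dC/dt = Q C_in − Q C − k V C.
dC/dt = (Q/V) C_in − (Q/V + k) C; effective rate a = Q/V + k = 0.023208 + 0.0464 = 0.069608 min⁻¹.
C_ss = Q C_in/(Q + kV) = 0.25239 mol/L; C(t) = C_ss + (C₀ − C_ss) e^(−a t).
C(42.5) = 0.25239 + (-0.25239)·e^(−0.069608·42.5) = 0.25239 + (-0.25239)·0.051906 = 0.23929 mol/L.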